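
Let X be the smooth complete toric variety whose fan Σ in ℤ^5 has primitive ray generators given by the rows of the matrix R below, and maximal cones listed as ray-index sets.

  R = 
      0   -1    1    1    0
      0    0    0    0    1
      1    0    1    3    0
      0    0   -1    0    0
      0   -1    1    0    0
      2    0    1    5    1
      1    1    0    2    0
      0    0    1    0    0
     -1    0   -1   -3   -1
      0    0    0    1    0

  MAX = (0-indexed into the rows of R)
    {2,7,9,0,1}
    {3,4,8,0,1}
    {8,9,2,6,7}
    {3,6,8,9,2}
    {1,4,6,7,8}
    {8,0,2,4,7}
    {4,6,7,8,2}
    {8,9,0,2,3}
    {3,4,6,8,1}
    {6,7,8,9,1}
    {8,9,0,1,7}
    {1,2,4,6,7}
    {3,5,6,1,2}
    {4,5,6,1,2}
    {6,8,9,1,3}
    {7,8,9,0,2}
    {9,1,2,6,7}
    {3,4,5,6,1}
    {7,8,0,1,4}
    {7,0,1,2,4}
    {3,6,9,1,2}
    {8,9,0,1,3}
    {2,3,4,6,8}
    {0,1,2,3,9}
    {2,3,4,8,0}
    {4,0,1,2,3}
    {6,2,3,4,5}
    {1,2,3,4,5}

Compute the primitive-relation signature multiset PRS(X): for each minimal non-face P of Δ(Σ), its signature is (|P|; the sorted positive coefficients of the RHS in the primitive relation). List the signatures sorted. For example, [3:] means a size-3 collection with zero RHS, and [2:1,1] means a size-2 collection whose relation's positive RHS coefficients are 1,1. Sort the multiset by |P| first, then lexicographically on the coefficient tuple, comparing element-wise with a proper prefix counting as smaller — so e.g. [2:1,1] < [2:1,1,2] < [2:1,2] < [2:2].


9 collections generate NE(X_Σ); each relation:

  • {3,7}:  v_{3} + v_{7} = 0 — sig = [2:]
  • {0,6}:  v_{0} + v_{6} = v_{2} — sig = [2:1]
  • {4,9}:  v_{4} + v_{9} = v_{0} — sig = [2:1]
  • {5,8}:  v_{5} + v_{8} = v_{3} + v_{4} + v_{6} — sig = [2:1,1,1]
  • {5,7}:  v_{5} + v_{7} = v_{1} + v_{2} + v_{4} + v_{6} — sig = [2:1,1,1,1]
  • {0,5}:  v_{0} + v_{5} = v_{1} + 2·v_{2} + v_{3} + v_{4} — sig = [2:1,1,1,2]
  • {5,9}:  v_{5} + v_{9} = v_{1} + 2·v_{2} + v_{3} — sig = [2:1,1,2]
  • {1,2,8}:  v_{1} + v_{2} + v_{8} = 0 — sig = [3:]
  • {1,2,3,4,6}:  v_{1} + v_{2} + v_{3} + v_{4} + v_{6} = v_{5} — sig = [5:1]

Hence PRS(X_Σ) =
    [2:]
    [2:1]
    [2:1]
    [2:1,1,1]
    [2:1,1,1,1]
    [2:1,1,1,2]
    [2:1,1,2]
    [3:]
    [5:1]


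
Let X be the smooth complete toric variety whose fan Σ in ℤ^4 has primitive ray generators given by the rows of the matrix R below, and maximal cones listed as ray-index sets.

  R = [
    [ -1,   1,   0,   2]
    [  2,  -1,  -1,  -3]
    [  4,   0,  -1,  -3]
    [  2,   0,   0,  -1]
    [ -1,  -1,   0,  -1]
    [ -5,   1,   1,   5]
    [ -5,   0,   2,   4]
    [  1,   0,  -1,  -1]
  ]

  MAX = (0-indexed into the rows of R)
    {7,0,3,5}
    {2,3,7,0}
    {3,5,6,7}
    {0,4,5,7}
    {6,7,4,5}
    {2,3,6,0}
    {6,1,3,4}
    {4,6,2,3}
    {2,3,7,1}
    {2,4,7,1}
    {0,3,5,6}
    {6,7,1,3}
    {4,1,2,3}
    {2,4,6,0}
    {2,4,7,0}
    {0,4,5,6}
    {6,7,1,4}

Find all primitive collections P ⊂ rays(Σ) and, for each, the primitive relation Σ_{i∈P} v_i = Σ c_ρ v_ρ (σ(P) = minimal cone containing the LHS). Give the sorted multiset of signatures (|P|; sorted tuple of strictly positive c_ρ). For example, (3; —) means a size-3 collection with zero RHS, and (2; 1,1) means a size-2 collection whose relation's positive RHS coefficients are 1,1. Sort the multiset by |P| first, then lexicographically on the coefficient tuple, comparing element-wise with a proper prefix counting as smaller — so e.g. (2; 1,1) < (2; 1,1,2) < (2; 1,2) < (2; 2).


9 collections generate NE(X_Σ); each relation:

  P = {0,1}:  v_{0} + v_{1} = v_{7}  ⟹  sig = (2; 1)
  P = {2,5}:  v_{2} + v_{5} = v_{0}  ⟹  sig = (2; 1)
  P = {1,5}:  v_{1} + v_{5} = v_{6} + 2·v_{7}  ⟹  sig = (2; 1,2)
  P = {0,3,4}:  v_{0} + v_{3} + v_{4} = 0  ⟹  sig = (3; —)
  P = {2,6,7}:  v_{2} + v_{6} + v_{7} = 0  ⟹  sig = (3; —)
  P = {0,6,7}:  v_{0} + v_{6} + v_{7} = v_{5}  ⟹  sig = (3; 1)
  P = {3,4,7}:  v_{3} + v_{4} + v_{7} = v_{1}  ⟹  sig = (3; 1)
  P = {1,2,6}:  v_{1} + v_{2} + v_{6} = v_{3} + v_{4}  ⟹  sig = (3; 1,1)
  P = {3,4,5}:  v_{3} + v_{4} + v_{5} = v_{6} + v_{7}  ⟹  sig = (3; 1,1)

so the primitive-relation signature multiset is
{ (2; 1) ×2,  (2; 1,2),  (3; —) ×2,  (3; 1) ×2,  (3; 1,1) ×2 }


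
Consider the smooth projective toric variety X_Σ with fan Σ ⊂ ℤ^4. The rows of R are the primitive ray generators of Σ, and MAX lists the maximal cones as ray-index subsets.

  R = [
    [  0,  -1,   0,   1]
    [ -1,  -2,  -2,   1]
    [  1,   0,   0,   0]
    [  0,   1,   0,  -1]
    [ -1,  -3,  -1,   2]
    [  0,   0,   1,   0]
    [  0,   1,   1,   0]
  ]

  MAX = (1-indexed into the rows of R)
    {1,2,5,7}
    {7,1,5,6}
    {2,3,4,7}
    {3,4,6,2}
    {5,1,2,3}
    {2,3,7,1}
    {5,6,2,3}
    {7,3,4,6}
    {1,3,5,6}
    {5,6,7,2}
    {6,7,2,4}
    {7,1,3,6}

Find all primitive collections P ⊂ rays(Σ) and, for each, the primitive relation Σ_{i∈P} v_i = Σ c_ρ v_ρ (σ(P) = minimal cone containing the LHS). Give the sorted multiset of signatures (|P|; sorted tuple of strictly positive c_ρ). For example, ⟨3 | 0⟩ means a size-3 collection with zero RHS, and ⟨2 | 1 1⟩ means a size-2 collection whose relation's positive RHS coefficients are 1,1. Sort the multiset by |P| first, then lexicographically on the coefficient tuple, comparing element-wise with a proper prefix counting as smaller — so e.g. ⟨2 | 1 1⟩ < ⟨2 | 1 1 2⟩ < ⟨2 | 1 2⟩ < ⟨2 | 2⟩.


Minimal non-faces — 5 found among 7 rays, 12 max cones:

  P={1,4}:  v_{1} + v_{4} = 0  →  sig = ⟨2 | 0⟩
  P={4,5}:  v_{4} + v_{5} = v_{2} + v_{6}  →  sig = ⟨2 | 1 1⟩
  P={1,2,6}:  v_{1} + v_{2} + v_{6} = v_{5}  →  sig = ⟨3 | 1⟩
  P={3,5,7}:  v_{3} + v_{5} + v_{7} = 2·v_{1}  →  sig = ⟨3 | 2⟩
  P={2,3,6,7}:  v_{2} + v_{3} + v_{6} + v_{7} = v_{1}  →  sig = ⟨4 | 1⟩

Hence PRS(X_Σ) =
{ ⟨2 | 0⟩,  ⟨2 | 1 1⟩,  ⟨3 | 1⟩,  ⟨3 | 2⟩,  ⟨4 | 1⟩ }


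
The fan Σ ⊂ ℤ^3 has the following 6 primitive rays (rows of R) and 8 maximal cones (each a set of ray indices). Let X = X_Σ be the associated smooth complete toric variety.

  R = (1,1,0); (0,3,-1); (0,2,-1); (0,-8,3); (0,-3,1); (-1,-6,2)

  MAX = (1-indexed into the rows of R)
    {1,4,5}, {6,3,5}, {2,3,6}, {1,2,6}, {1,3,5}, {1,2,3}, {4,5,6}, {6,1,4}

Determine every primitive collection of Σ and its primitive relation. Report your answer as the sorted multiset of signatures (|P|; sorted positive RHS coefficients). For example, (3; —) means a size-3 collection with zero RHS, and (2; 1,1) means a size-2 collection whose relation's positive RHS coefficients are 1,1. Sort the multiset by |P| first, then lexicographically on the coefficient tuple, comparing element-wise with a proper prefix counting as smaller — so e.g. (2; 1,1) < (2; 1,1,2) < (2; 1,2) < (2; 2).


|primitive collections| = 5. Relations:

  • {2,5}:  v_{2} + v_{5} = 0  ⟹  sig = (2; —)
  • {2,4}:  v_{2} + v_{4} = v_{1} + v_{6}  ⟹  sig = (2; 1,1)
  • {3,4}:  v_{3} + v_{4} = 2·v_{5}  ⟹  sig = (2; 2)
  • {1,3,6}:  v_{1} + v_{3} + v_{6} = v_{5}  ⟹  sig = (3; 1)
  • {1,5,6}:  v_{1} + v_{5} + v_{6} = v_{4}  ⟹  sig = (3; 1)

so the primitive-relation signature multiset is
    (2; —)
    (2; 1,1)
    (2; 2)
    (3; 1)
    (3; 1)


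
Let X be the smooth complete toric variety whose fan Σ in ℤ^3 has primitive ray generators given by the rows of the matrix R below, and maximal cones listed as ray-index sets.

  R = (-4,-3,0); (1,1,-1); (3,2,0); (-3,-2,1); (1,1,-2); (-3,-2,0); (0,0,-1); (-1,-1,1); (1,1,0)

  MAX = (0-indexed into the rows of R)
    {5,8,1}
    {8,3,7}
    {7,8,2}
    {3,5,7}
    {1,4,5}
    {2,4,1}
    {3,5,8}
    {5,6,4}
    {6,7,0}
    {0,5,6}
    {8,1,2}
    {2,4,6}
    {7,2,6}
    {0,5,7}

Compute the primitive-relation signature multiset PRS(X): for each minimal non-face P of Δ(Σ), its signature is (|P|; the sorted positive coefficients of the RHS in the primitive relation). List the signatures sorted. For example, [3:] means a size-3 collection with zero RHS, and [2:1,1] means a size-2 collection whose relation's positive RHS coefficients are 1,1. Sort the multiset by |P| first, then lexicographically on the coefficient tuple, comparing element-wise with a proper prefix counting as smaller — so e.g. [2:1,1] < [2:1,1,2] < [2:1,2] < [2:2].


|primitive collections| = 17. Relations:

  • {1,7}:  v_{1} + v_{7} = 0 — sig = [2:]
  • {2,5}:  v_{2} + v_{5} = 0 — sig = [2:]
  • {0,8}:  v_{0} + v_{8} = v_{5} — sig = [2:1]
  • {1,6}:  v_{1} + v_{6} = v_{4} — sig = [2:1]
  • {3,6}:  v_{3} + v_{6} = v_{5} — sig = [2:1]
  • {4,7}:  v_{4} + v_{7} = v_{6} — sig = [2:1]
  • {6,8}:  v_{6} + v_{8} = v_{1} — sig = [2:1]
  • {0,1}:  v_{0} + v_{1} = v_{5} + v_{6} — sig = [2:1,1]
  • {0,2}:  v_{0} + v_{2} = v_{6} + v_{7} — sig = [2:1,1]
  • {1,3}:  v_{1} + v_{3} = v_{5} + v_{8} — sig = [2:1,1]
  • {2,3}:  v_{2} + v_{3} = v_{7} + v_{8} — sig = [2:1,1]
  • {3,4}:  v_{3} + v_{4} = v_{1} + v_{5} — sig = [2:1,1]
  • {0,3}:  v_{0} + v_{3} = 2·v_{5} + v_{7} — sig = [2:1,2]
  • {0,4}:  v_{0} + v_{4} = v_{5} + 2·v_{6} — sig = [2:1,2]
  • {4,8}:  v_{4} + v_{8} = 2·v_{1} — sig = [2:2]
  • {5,6,7}:  v_{5} + v_{6} + v_{7} = v_{0} — sig = [3:1]
  • {5,7,8}:  v_{5} + v_{7} + v_{8} = v_{3} — sig = [3:1]

Hence PRS(X_Σ) =
    [2:]
    [2:]
    [2:1]
    [2:1]
    [2:1]
    [2:1]
    [2:1]
    [2:1,1]
    [2:1,1]
    [2:1,1]
    [2:1,1]
    [2:1,1]
    [2:1,2]
    [2:1,2]
    [2:2]
    [3:1]
    [3:1]


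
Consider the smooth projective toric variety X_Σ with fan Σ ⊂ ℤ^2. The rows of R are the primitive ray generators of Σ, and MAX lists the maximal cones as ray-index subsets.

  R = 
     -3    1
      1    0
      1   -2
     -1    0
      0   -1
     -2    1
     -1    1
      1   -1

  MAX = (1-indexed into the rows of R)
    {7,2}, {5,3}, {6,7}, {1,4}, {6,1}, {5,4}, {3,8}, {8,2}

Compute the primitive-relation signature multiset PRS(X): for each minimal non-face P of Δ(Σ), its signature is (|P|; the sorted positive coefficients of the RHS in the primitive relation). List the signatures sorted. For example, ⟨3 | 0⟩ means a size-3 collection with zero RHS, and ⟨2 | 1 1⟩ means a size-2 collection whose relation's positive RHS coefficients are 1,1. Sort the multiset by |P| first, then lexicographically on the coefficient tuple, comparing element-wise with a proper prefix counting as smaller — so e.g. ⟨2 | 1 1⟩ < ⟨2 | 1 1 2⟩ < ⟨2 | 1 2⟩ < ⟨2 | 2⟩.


Σ has 20 primitive collections:

  P={2,4}:  v_{2} + v_{4} = 0  →  sig = ⟨2 | 0⟩
  P={7,8}:  v_{7} + v_{8} = 0  →  sig = ⟨2 | 0⟩
  P={1,2}:  v_{1} + v_{2} = v_{6}  →  sig = ⟨2 | 1⟩
  P={2,5}:  v_{2} + v_{5} = v_{8}  →  sig = ⟨2 | 1⟩
  P={2,6}:  v_{2} + v_{6} = v_{7}  →  sig = ⟨2 | 1⟩
  P={3,7}:  v_{3} + v_{7} = v_{5}  →  sig = ⟨2 | 1⟩
  P={4,6}:  v_{4} + v_{6} = v_{1}  →  sig = ⟨2 | 1⟩
  P={4,7}:  v_{4} + v_{7} = v_{6}  →  sig = ⟨2 | 1⟩
  P={4,8}:  v_{4} + v_{8} = v_{5}  →  sig = ⟨2 | 1⟩
  P={5,7}:  v_{5} + v_{7} = v_{4}  →  sig = ⟨2 | 1⟩
  P={5,8}:  v_{5} + v_{8} = v_{3}  →  sig = ⟨2 | 1⟩
  P={6,8}:  v_{6} + v_{8} = v_{4}  →  sig = ⟨2 | 1⟩
  P={3,6}:  v_{3} + v_{6} = v_{4} + v_{5}  →  sig = ⟨2 | 1 1⟩
  P={1,3}:  v_{1} + v_{3} = 2·v_{4} + v_{5}  →  sig = ⟨2 | 1 2⟩
  P={1,7}:  v_{1} + v_{7} = 2·v_{6}  →  sig = ⟨2 | 2⟩
  P={1,8}:  v_{1} + v_{8} = 2·v_{4}  →  sig = ⟨2 | 2⟩
  P={2,3}:  v_{2} + v_{3} = 2·v_{8}  →  sig = ⟨2 | 2⟩
  P={3,4}:  v_{3} + v_{4} = 2·v_{5}  →  sig = ⟨2 | 2⟩
  P={5,6}:  v_{5} + v_{6} = 2·v_{4}  →  sig = ⟨2 | 2⟩
  P={1,5}:  v_{1} + v_{5} = 3·v_{4}  →  sig = ⟨2 | 3⟩

Signatures (|P|; sorted positive RHS coefficients), sorted:
{ ⟨2 | 0⟩ ×2,  ⟨2 | 1⟩ ×10,  ⟨2 | 1 1⟩,  ⟨2 | 1 2⟩,  ⟨2 | 2⟩ ×5,  ⟨2 | 3⟩ }


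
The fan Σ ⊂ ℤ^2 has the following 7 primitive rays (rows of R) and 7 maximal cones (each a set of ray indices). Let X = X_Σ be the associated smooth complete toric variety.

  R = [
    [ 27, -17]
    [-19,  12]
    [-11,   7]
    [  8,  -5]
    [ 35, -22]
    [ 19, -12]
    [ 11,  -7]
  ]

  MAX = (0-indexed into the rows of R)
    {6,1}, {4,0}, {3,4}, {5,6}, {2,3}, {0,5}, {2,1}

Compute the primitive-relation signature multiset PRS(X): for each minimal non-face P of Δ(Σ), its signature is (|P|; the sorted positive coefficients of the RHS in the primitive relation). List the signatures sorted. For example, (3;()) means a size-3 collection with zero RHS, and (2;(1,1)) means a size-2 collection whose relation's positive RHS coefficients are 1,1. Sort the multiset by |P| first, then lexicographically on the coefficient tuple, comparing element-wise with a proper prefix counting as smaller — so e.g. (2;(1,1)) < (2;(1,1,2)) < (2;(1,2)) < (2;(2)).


|primitive collections| = 14. Relations:

  P = {1,5}:  v_{1} + v_{5} = 0  →  sig = (2;())
  P = {2,6}:  v_{2} + v_{6} = 0  →  sig = (2;())
  P = {0,1}:  v_{0} + v_{1} = v_{3}  →  sig = (2;(1))
  P = {0,3}:  v_{0} + v_{3} = v_{4}  →  sig = (2;(1))
  P = {1,3}:  v_{1} + v_{3} = v_{2}  →  sig = (2;(1))
  P = {2,5}:  v_{2} + v_{5} = v_{3}  →  sig = (2;(1))
  P = {3,5}:  v_{3} + v_{5} = v_{0}  →  sig = (2;(1))
  P = {3,6}:  v_{3} + v_{6} = v_{5}  →  sig = (2;(1))
  P = {4,6}:  v_{4} + v_{6} = v_{0} + v_{5}  →  sig = (2;(1,1))
  P = {0,2}:  v_{0} + v_{2} = 2·v_{3}  →  sig = (2;(2))
  P = {0,6}:  v_{0} + v_{6} = 2·v_{5}  →  sig = (2;(2))
  P = {1,4}:  v_{1} + v_{4} = 2·v_{3}  →  sig = (2;(2))
  P = {4,5}:  v_{4} + v_{5} = 2·v_{0}  →  sig = (2;(2))
  P = {2,4}:  v_{2} + v_{4} = 3·v_{3}  →  sig = (2;(3))

Sorted signature multiset PRS(X):
[(2;()), (2;()), (2;(1)), (2;(1)), (2;(1)), (2;(1)), (2;(1)), (2;(1)), (2;(1,1)), (2;(2)), (2;(2)), (2;(2)), (2;(2)), (2;(3))]


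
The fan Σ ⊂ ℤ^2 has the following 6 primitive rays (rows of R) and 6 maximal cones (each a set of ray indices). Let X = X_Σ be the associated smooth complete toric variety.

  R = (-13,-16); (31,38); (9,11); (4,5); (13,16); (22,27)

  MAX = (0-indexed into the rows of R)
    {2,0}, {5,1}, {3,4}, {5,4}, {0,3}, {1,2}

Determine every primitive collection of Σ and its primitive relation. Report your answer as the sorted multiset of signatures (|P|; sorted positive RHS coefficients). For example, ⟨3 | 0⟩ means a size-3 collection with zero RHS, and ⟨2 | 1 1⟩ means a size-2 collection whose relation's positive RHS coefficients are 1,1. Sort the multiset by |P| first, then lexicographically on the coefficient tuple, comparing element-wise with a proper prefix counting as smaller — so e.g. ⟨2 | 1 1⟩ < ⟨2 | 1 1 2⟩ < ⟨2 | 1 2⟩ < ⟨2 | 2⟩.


Primitive collections (9):

  P = {0,4}:  v_{0} + v_{4} = 0 — sig = ⟨2 | 0⟩
  P = {0,5}:  v_{0} + v_{5} = v_{2} — sig = ⟨2 | 1⟩
  P = {2,3}:  v_{2} + v_{3} = v_{4} — sig = ⟨2 | 1⟩
  P = {2,4}:  v_{2} + v_{4} = v_{5} — sig = ⟨2 | 1⟩
  P = {2,5}:  v_{2} + v_{5} = v_{1} — sig = ⟨2 | 1⟩
  P = {1,3}:  v_{1} + v_{3} = v_{4} + v_{5} — sig = ⟨2 | 1 1⟩
  P = {0,1}:  v_{0} + v_{1} = 2·v_{2} — sig = ⟨2 | 2⟩
  P = {1,4}:  v_{1} + v_{4} = 2·v_{5} — sig = ⟨2 | 2⟩
  P = {3,5}:  v_{3} + v_{5} = 2·v_{4} — sig = ⟨2 | 2⟩

Signatures (|P|; sorted positive RHS coefficients), sorted:
{ ⟨2 | 0⟩,  ⟨2 | 1⟩ ×4,  ⟨2 | 1 1⟩,  ⟨2 | 2⟩ ×3 }


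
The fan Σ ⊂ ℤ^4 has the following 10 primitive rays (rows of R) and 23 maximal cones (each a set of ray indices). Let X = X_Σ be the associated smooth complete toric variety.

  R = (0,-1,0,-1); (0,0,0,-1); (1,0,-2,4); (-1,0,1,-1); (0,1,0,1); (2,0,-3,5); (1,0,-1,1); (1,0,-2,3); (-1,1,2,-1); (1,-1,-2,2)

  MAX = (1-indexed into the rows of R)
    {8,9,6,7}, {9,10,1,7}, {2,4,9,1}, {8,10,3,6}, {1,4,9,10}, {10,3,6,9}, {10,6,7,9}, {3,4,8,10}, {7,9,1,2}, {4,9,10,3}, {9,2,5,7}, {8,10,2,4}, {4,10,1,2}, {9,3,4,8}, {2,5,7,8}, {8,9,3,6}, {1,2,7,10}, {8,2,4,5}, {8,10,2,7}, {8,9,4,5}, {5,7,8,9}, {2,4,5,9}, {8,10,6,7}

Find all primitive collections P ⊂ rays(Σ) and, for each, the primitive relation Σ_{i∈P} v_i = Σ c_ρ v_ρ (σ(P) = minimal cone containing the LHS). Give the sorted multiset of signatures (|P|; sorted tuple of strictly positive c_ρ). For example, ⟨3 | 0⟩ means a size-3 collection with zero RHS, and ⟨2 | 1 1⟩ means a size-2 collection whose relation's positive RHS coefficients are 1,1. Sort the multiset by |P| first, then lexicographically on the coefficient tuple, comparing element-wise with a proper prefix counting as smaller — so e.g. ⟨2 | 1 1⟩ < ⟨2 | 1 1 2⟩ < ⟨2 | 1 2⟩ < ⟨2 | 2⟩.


15 collections generate NE(X_Σ); each relation:

  • {1,5}:  v_{1} + v_{5} = 0 — sig = ⟨2 | 0⟩
  • {4,7}:  v_{4} + v_{7} = 0 — sig = ⟨2 | 0⟩
  • {1,8}:  v_{1} + v_{8} = v_{10} — sig = ⟨2 | 1⟩
  • {2,3}:  v_{2} + v_{3} = v_{8} — sig = ⟨2 | 1⟩
  • {3,7}:  v_{3} + v_{7} = v_{6} — sig = ⟨2 | 1⟩
  • {4,6}:  v_{4} + v_{6} = v_{3} — sig = ⟨2 | 1⟩
  • {5,10}:  v_{5} + v_{10} = v_{8} — sig = ⟨2 | 1⟩
  • {2,6}:  v_{2} + v_{6} = v_{7} + v_{8} — sig = ⟨2 | 1 1⟩
  • {1,6}:  v_{1} + v_{6} = v_{7} + v_{9} + 2·v_{10} — sig = ⟨2 | 1 1 2⟩
  • {5,6}:  v_{5} + v_{6} = v_{7} + 2·v_{8} + v_{9} — sig = ⟨2 | 1 1 2⟩
  • {1,3}:  v_{1} + v_{3} = v_{9} + 2·v_{10} — sig = ⟨2 | 1 2⟩
  • {3,5}:  v_{3} + v_{5} = 2·v_{8} + v_{9} — sig = ⟨2 | 1 2⟩
  • {2,9,10}:  v_{2} + v_{9} + v_{10} = 0 — sig = ⟨3 | 0⟩
  • {2,8,9}:  v_{2} + v_{8} + v_{9} = v_{5} — sig = ⟨3 | 1⟩
  • {8,9,10}:  v_{8} + v_{9} + v_{10} = v_{3} — sig = ⟨3 | 1⟩

so the primitive-relation signature multiset is
[⟨2 | 0⟩, ⟨2 | 0⟩, ⟨2 | 1⟩, ⟨2 | 1⟩, ⟨2 | 1⟩, ⟨2 | 1⟩, ⟨2 | 1⟩, ⟨2 | 1 1⟩, ⟨2 | 1 1 2⟩, ⟨2 | 1 1 2⟩, ⟨2 | 1 2⟩, ⟨2 | 1 2⟩, ⟨3 | 0⟩, ⟨3 | 1⟩, ⟨3 | 1⟩]


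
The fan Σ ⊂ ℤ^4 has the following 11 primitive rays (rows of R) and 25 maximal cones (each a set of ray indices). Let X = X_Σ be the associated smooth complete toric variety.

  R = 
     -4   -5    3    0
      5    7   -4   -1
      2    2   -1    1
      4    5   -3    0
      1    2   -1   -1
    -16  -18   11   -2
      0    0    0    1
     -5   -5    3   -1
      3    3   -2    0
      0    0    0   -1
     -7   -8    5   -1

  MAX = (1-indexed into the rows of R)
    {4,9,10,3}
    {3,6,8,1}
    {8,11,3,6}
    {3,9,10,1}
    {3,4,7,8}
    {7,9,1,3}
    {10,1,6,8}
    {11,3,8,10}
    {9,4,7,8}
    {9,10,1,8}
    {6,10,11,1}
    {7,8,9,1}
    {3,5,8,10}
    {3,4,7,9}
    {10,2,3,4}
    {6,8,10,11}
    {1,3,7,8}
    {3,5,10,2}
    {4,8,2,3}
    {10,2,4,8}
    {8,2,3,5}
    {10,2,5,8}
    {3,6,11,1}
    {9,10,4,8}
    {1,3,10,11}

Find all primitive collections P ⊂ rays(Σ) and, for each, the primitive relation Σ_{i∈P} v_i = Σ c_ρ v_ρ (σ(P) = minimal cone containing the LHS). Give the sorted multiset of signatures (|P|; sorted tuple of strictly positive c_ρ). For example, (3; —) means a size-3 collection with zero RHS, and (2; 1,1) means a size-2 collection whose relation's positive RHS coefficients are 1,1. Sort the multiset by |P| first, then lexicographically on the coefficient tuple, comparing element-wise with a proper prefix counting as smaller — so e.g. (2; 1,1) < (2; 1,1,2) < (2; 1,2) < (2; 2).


Primitive collections (25):

  {1,4}:  v_{1} + v_{4} = 0 — sig = (2; —)
  {7,10}:  v_{7} + v_{10} = 0 — sig = (2; —)
  {1,2}:  v_{1} + v_{2} = v_{5} — sig = (2; 1)
  {4,5}:  v_{4} + v_{5} = v_{2} — sig = (2; 1)
  {4,6}:  v_{4} + v_{6} = v_{8} + v_{11} — sig = (2; 1,1)
  {5,9}:  v_{5} + v_{9} = v_{4} + v_{10} — sig = (2; 1,1)
  {9,11}:  v_{9} + v_{11} = v_{1} + v_{10} — sig = (2; 1,1)
  {1,5}:  v_{1} + v_{5} = v_{3} + v_{8} + v_{10} — sig = (2; 1,1,1)
  {4,11}:  v_{4} + v_{11} = v_{3} + v_{8} + v_{10} — sig = (2; 1,1,1)
  {5,7}:  v_{5} + v_{7} = v_{3} + v_{4} + v_{8} — sig = (2; 1,1,1)
  {7,11}:  v_{7} + v_{11} = v_{1} + v_{3} + v_{8} — sig = (2; 1,1,1)
  {2,11}:  v_{2} + v_{11} = v_{3} + v_{5} + v_{8} + v_{10} — sig = (2; 1,1,1,1)
  {5,6}:  v_{5} + v_{6} = v_{3} + 2·v_{8} + v_{10} + v_{11} — sig = (2; 1,1,1,2)
  {2,7}:  v_{2} + v_{7} = v_{3} + 2·v_{4} + v_{8} — sig = (2; 1,1,2)
  {6,9}:  v_{6} + v_{9} = 2·v_{1} + v_{8} + v_{10} — sig = (2; 1,1,2)
  {2,9}:  v_{2} + v_{9} = 2·v_{4} + v_{10} — sig = (2; 1,2)
  {6,7}:  v_{6} + v_{7} = 2·v_{1} + v_{3} + 2·v_{8} — sig = (2; 1,2,2)
  {5,11}:  v_{5} + v_{11} = 2·v_{3} + 2·v_{8} + 2·v_{10} — sig = (2; 2,2,2)
  {2,6}:  v_{2} + v_{6} = 2·v_{3} + 3·v_{8} + 2·v_{10} — sig = (2; 2,2,3)
  {3,8,9}:  v_{3} + v_{8} + v_{9} = 0 — sig = (3; —)
  {1,8,11}:  v_{1} + v_{8} + v_{11} = v_{6} — sig = (3; 1)
  {3,6,10}:  v_{3} + v_{6} + v_{10} = 2·v_{11} — sig = (3; 2)
  {1,3,8,10}:  v_{1} + v_{3} + v_{8} + v_{10} = v_{11} — sig = (4; 1)
  {3,4,8,10}:  v_{3} + v_{4} + v_{8} + v_{10} = v_{5} — sig = (4; 1)
  {2,3,8,10}:  v_{2} + v_{3} + v_{8} + v_{10} = 2·v_{5} — sig = (4; 2)

so the primitive-relation signature multiset is
[(2; —), (2; —), (2; 1), (2; 1), (2; 1,1), (2; 1,1), (2; 1,1), (2; 1,1,1), (2; 1,1,1), (2; 1,1,1), (2; 1,1,1), (2; 1,1,1,1), (2; 1,1,1,2), (2; 1,1,2), (2; 1,1,2), (2; 1,2), (2; 1,2,2), (2; 2,2,2), (2; 2,2,3), (3; —), (3; 1), (3; 2), (4; 1), (4; 1), (4; 2)]


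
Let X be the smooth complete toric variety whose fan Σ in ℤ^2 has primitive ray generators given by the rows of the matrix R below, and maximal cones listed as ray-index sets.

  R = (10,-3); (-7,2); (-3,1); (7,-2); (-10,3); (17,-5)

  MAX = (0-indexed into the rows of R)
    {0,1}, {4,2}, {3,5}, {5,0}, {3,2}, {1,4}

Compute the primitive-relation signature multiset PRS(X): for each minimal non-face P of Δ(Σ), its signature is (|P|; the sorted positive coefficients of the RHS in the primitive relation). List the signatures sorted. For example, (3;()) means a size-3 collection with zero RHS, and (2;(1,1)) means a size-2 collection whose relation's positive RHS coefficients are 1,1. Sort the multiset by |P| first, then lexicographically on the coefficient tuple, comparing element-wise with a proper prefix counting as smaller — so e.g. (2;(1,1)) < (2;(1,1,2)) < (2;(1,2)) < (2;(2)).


Primitive collections (9):

  {0,4}:  v_{0} + v_{4} = 0  ⟹  sig = (2;())
  {1,3}:  v_{1} + v_{3} = 0  ⟹  sig = (2;())
  {0,2}:  v_{0} + v_{2} = v_{3}  ⟹  sig = (2;(1))
  {0,3}:  v_{0} + v_{3} = v_{5}  ⟹  sig = (2;(1))
  {1,2}:  v_{1} + v_{2} = v_{4}  ⟹  sig = (2;(1))
  {1,5}:  v_{1} + v_{5} = v_{0}  ⟹  sig = (2;(1))
  {3,4}:  v_{3} + v_{4} = v_{2}  ⟹  sig = (2;(1))
  {4,5}:  v_{4} + v_{5} = v_{3}  ⟹  sig = (2;(1))
  {2,5}:  v_{2} + v_{5} = 2·v_{3}  ⟹  sig = (2;(2))

Hence PRS(X_Σ) =
[(2;()), (2;()), (2;(1)), (2;(1)), (2;(1)), (2;(1)), (2;(1)), (2;(1)), (2;(2))]


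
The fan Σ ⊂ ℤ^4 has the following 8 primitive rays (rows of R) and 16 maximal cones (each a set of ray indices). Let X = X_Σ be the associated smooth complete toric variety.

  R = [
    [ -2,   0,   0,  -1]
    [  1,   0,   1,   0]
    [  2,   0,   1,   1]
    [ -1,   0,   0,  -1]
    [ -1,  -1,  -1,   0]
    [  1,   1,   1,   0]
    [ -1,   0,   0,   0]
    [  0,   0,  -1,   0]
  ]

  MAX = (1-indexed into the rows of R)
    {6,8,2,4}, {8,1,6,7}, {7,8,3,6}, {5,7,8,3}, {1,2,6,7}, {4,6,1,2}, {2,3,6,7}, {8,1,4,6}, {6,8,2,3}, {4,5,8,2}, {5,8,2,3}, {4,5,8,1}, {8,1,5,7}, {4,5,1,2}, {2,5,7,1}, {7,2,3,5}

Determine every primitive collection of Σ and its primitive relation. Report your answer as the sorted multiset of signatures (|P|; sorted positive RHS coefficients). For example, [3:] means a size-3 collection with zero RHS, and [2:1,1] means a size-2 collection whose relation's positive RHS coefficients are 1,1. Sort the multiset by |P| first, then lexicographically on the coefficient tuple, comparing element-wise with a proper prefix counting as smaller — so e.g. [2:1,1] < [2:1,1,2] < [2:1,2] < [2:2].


Minimal non-faces — 6 found among 8 rays, 16 max cones:

  P = {5,6}:  v_{5} + v_{6} = 0  so sig = [2:]
  P = {3,4}:  v_{3} + v_{4} = v_{2}  so sig = [2:1]
  P = {4,7}:  v_{4} + v_{7} = v_{1}  so sig = [2:1]
  P = {1,3}:  v_{1} + v_{3} = v_{2} + v_{7}  so sig = [2:1,1]
  P = {2,7,8}:  v_{2} + v_{7} + v_{8} = 0  so sig = [3:]
  P = {1,2,8}:  v_{1} + v_{2} + v_{8} = v_{4}  so sig = [3:1]

Signatures (|P|; sorted positive RHS coefficients), sorted:
    [2:]
    [2:1]
    [2:1]
    [2:1,1]
    [3:]
    [3:1]


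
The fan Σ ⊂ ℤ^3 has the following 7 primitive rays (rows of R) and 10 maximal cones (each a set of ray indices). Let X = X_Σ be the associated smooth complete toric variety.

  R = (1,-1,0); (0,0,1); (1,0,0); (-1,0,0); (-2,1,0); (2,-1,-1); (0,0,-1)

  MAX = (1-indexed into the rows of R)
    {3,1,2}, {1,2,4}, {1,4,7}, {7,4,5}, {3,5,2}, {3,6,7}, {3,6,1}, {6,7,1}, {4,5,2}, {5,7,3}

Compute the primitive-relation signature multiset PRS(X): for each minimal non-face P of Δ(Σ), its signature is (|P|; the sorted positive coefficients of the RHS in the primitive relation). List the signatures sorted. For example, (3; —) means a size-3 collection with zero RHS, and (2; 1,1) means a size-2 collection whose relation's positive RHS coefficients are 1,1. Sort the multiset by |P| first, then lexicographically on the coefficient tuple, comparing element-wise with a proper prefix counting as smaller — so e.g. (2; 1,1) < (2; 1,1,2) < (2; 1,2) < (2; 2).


Δ(Σ) — 7 vertices, 7 min non-faces:

  • {2,7}:  v_{2} + v_{7} = 0  ⇒ sig = (2; —)
  • {3,4}:  v_{3} + v_{4} = 0  ⇒ sig = (2; —)
  • {1,5}:  v_{1} + v_{5} = v_{4}  ⇒ sig = (2; 1)
  • {5,6}:  v_{5} + v_{6} = v_{7}  ⇒ sig = (2; 1)
  • {2,6}:  v_{2} + v_{6} = v_{1} + v_{3}  ⇒ sig = (2; 1,1)
  • {4,6}:  v_{4} + v_{6} = v_{1} + v_{7}  ⇒ sig = (2; 1,1)
  • {1,3,7}:  v_{1} + v_{3} + v_{7} = v_{6}  ⇒ sig = (3; 1)

Hence PRS(X_Σ) =
{ (2; —) ×2,  (2; 1) ×2,  (2; 1,1) ×2,  (3; 1) }


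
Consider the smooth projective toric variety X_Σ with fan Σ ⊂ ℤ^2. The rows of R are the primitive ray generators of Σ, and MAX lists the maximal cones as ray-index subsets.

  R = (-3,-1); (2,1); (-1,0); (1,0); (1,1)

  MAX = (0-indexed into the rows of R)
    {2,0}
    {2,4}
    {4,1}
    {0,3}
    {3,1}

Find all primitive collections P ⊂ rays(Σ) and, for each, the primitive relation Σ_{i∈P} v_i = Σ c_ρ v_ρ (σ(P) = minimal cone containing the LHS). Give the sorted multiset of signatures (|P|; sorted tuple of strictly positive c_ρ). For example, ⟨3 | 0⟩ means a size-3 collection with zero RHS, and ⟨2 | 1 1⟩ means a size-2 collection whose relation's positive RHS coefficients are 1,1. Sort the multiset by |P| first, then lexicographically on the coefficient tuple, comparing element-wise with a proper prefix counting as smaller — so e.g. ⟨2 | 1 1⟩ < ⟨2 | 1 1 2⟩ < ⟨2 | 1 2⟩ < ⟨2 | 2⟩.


Σ has 5 primitive collections:

  {2,3}:  v_{2} + v_{3} = 0  →  sig = ⟨2 | 0⟩
  {0,1}:  v_{0} + v_{1} = v_{2}  →  sig = ⟨2 | 1⟩
  {1,2}:  v_{1} + v_{2} = v_{4}  →  sig = ⟨2 | 1⟩
  {3,4}:  v_{3} + v_{4} = v_{1}  →  sig = ⟨2 | 1⟩
  {0,4}:  v_{0} + v_{4} = 2·v_{2}  →  sig = ⟨2 | 2⟩

so the primitive-relation signature multiset is
{ ⟨2 | 0⟩,  ⟨2 | 1⟩ ×3,  ⟨2 | 2⟩ }


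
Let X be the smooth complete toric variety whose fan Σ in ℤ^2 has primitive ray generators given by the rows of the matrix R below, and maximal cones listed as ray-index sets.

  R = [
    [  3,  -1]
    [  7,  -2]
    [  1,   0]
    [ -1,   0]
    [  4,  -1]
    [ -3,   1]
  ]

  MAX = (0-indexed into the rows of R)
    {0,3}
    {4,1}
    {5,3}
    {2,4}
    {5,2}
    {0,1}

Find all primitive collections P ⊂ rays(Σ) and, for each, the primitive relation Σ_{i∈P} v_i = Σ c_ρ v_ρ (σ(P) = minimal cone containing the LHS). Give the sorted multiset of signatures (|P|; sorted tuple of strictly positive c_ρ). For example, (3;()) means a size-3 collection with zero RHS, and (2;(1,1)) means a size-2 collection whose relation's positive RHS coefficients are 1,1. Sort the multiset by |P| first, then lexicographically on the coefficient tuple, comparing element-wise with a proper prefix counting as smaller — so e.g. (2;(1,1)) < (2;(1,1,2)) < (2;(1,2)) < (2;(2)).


Minimal non-faces — 9 found among 6 rays, 6 max cones:

  {0,5}:  v_{0} + v_{5} = 0 ; sig = (2;())
  {2,3}:  v_{2} + v_{3} = 0 ; sig = (2;())
  {0,2}:  v_{0} + v_{2} = v_{4} ; sig = (2;(1))
  {0,4}:  v_{0} + v_{4} = v_{1} ; sig = (2;(1))
  {1,5}:  v_{1} + v_{5} = v_{4} ; sig = (2;(1))
  {3,4}:  v_{3} + v_{4} = v_{0} ; sig = (2;(1))
  {4,5}:  v_{4} + v_{5} = v_{2} ; sig = (2;(1))
  {1,2}:  v_{1} + v_{2} = 2·v_{4} ; sig = (2;(2))
  {1,3}:  v_{1} + v_{3} = 2·v_{0} ; sig = (2;(2))

so the primitive-relation signature multiset is
[(2;()), (2;()), (2;(1)), (2;(1)), (2;(1)), (2;(1)), (2;(1)), (2;(2)), (2;(2))]


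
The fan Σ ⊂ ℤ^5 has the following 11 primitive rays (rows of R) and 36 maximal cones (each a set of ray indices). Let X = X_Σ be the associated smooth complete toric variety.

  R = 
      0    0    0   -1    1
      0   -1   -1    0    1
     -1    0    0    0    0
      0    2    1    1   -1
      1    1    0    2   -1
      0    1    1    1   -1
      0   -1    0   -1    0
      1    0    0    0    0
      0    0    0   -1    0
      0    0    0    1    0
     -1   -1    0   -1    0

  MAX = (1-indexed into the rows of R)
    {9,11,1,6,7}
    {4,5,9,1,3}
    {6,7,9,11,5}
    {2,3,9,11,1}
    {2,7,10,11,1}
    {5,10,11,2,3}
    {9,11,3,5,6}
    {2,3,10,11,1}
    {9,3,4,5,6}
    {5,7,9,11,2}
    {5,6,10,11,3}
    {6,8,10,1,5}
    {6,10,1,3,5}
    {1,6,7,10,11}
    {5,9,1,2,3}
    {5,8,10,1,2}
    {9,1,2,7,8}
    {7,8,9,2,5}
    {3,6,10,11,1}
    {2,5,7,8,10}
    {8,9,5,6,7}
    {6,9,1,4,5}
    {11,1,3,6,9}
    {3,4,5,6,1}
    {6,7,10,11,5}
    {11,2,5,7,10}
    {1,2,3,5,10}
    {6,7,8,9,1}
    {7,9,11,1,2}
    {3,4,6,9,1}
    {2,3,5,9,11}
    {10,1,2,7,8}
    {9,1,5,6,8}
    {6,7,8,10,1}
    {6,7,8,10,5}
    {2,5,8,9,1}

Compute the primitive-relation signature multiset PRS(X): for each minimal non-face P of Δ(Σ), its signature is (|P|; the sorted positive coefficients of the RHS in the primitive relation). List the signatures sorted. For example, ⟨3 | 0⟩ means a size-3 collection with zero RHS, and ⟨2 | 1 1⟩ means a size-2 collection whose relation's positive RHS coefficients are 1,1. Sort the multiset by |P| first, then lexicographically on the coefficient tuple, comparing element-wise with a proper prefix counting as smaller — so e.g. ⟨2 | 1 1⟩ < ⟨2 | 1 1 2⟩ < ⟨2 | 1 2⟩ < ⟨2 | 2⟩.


|primitive collections| = 13. Relations:

  P = {3,8}:  v_{3} + v_{8} = 0  ⇒ sig = ⟨2 | 0⟩
  P = {9,10}:  v_{9} + v_{10} = 0  ⇒ sig = ⟨2 | 0⟩
  P = {2,6}:  v_{2} + v_{6} = v_{10}  ⇒ sig = ⟨2 | 1⟩
  P = {3,7}:  v_{3} + v_{7} = v_{11}  ⇒ sig = ⟨2 | 1⟩
  P = {8,11}:  v_{8} + v_{11} = v_{7}  ⇒ sig = ⟨2 | 1⟩
  P = {4,7}:  v_{4} + v_{7} = v_{6} + v_{9}  ⇒ sig = ⟨2 | 1 1⟩
  P = {2,4}:  v_{2} + v_{4} = v_{1} + v_{3} + v_{5}  ⇒ sig = ⟨2 | 1 1 1⟩
  P = {4,11}:  v_{4} + v_{11} = v_{3} + v_{6} + v_{9}  ⇒ sig = ⟨2 | 1 1 1⟩
  P = {4,8}:  v_{4} + v_{8} = v_{1} + v_{5} + v_{6} + v_{9}  ⇒ sig = ⟨2 | 1 1 1 1⟩
  P = {4,10}:  v_{4} + v_{10} = v_{1} + v_{3} + v_{5} + v_{6}  ⇒ sig = ⟨2 | 1 1 1 1⟩
  P = {1,5,11}:  v_{1} + v_{5} + v_{11} = 0  ⇒ sig = ⟨3 | 0⟩
  P = {1,5,7}:  v_{1} + v_{5} + v_{7} = v_{8}  ⇒ sig = ⟨3 | 1⟩
  P = {1,3,5,6,9}:  v_{1} + v_{3} + v_{5} + v_{6} + v_{9} = v_{4}  ⇒ sig = ⟨5 | 1⟩

Signatures (|P|; sorted positive RHS coefficients), sorted:
    |P|=2: 10 collections, coeffs (), (), (1), (1), (1), (1,1), (1,1,1), (1,1,1), (1,1,1,1), (1,1,1,1)
    |P|=3: 2 collections, coeffs (), (1)
    |P|=5: 1 collection, coeffs (1)


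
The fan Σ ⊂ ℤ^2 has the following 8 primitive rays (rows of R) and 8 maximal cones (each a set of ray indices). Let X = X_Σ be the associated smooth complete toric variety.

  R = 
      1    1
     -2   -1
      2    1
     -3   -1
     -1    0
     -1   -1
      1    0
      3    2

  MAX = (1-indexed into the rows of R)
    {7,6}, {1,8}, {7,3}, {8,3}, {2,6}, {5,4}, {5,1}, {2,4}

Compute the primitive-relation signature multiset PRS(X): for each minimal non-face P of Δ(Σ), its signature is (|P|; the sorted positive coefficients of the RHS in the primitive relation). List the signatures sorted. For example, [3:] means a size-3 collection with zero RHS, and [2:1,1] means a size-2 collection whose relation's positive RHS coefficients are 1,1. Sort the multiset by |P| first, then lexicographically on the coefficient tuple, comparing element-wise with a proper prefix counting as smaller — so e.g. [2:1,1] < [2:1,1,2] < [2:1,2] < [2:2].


|primitive collections| = 20. Relations:

  {1,6}:  v_{1} + v_{6} = 0  so sig = [2:]
  {2,3}:  v_{2} + v_{3} = 0  so sig = [2:]
  {5,7}:  v_{5} + v_{7} = 0  so sig = [2:]
  {1,2}:  v_{1} + v_{2} = v_{5}  so sig = [2:1]
  {1,3}:  v_{1} + v_{3} = v_{8}  so sig = [2:1]
  {1,7}:  v_{1} + v_{7} = v_{3}  so sig = [2:1]
  {2,5}:  v_{2} + v_{5} = v_{4}  so sig = [2:1]
  {2,7}:  v_{2} + v_{7} = v_{6}  so sig = [2:1]
  {2,8}:  v_{2} + v_{8} = v_{1}  so sig = [2:1]
  {3,4}:  v_{3} + v_{4} = v_{5}  so sig = [2:1]
  {3,5}:  v_{3} + v_{5} = v_{1}  so sig = [2:1]
  {3,6}:  v_{3} + v_{6} = v_{7}  so sig = [2:1]
  {4,7}:  v_{4} + v_{7} = v_{2}  so sig = [2:1]
  {5,6}:  v_{5} + v_{6} = v_{2}  so sig = [2:1]
  {6,8}:  v_{6} + v_{8} = v_{3}  so sig = [2:1]
  {4,8}:  v_{4} + v_{8} = v_{1} + v_{5}  so sig = [2:1,1]
  {1,4}:  v_{1} + v_{4} = 2·v_{5}  so sig = [2:2]
  {4,6}:  v_{4} + v_{6} = 2·v_{2}  so sig = [2:2]
  {5,8}:  v_{5} + v_{8} = 2·v_{1}  so sig = [2:2]
  {7,8}:  v_{7} + v_{8} = 2·v_{3}  so sig = [2:2]

Sorted signature multiset PRS(X):
{ [2:] ×3,  [2:1] ×12,  [2:1,1],  [2:2] ×4 }


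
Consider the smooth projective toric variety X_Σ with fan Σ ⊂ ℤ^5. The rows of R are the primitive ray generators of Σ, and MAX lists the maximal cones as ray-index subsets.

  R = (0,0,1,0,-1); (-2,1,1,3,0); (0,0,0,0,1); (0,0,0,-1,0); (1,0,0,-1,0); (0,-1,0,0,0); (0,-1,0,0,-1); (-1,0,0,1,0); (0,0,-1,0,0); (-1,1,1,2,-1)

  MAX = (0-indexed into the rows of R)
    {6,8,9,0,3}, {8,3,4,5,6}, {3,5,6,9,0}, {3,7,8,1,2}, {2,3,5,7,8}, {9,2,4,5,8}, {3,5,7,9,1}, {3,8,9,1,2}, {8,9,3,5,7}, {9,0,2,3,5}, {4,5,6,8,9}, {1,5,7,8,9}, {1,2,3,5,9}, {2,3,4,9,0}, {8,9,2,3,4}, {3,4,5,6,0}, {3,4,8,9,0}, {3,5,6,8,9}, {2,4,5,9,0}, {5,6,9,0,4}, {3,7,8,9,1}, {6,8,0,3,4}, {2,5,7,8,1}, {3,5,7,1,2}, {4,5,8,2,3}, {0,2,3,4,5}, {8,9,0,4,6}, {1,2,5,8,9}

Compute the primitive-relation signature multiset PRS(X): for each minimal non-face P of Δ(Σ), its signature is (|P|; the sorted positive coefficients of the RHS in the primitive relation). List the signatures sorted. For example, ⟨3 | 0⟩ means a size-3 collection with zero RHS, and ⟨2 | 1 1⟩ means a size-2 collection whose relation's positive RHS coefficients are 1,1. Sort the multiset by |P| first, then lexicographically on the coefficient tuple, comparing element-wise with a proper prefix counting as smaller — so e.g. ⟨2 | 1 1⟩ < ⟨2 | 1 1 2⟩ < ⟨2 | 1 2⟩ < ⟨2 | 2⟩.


14 collections generate NE(X_Σ); each relation:

  • {4,7}:  v_{4} + v_{7} = 0 ; sig = ⟨2 | 0⟩
  • {2,6}:  v_{2} + v_{6} = v_{5} ; sig = ⟨2 | 1⟩
  • {1,4}:  v_{1} + v_{4} = v_{2} + v_{9} ; sig = ⟨2 | 1 1⟩
  • {0,7}:  v_{0} + v_{7} = v_{3} + v_{5} + v_{9} ; sig = ⟨2 | 1 1 1⟩
  • {1,6}:  v_{1} + v_{6} = v_{5} + v_{7} + v_{9} ; sig = ⟨2 | 1 1 1⟩
  • {0,1}:  v_{0} + v_{1} = v_{2} + v_{3} + v_{5} + 2·v_{9} ; sig = ⟨2 | 1 1 1 2⟩
  • {6,7}:  v_{6} + v_{7} = v_{3} + 2·v_{5} + v_{8} + v_{9} ; sig = ⟨2 | 1 1 1 2⟩
  • {0,2,8}:  v_{0} + v_{2} + v_{8} = 0 ; sig = ⟨3 | 0⟩
  • {0,5,8}:  v_{0} + v_{5} + v_{8} = v_{6} ; sig = ⟨3 | 1⟩
  • {2,7,9}:  v_{2} + v_{7} + v_{9} = v_{1} ; sig = ⟨3 | 1⟩
  • {3,4,5,9}:  v_{3} + v_{4} + v_{5} + v_{9} = v_{0} ; sig = ⟨4 | 1⟩
  • {3,4,6,9}:  v_{3} + v_{4} + v_{6} + v_{9} = 2·v_{0} + v_{8} ; sig = ⟨4 | 1 2⟩
  • {1,3,5,8}:  v_{1} + v_{3} + v_{5} + v_{8} = 2·v_{7} ; sig = ⟨4 | 2⟩
  • {2,3,5,8,9}:  v_{2} + v_{3} + v_{5} + v_{8} + v_{9} = v_{7} ; sig = ⟨5 | 1⟩

Signatures (|P|; sorted positive RHS coefficients), sorted:
    ⟨2 | 0⟩
    ⟨2 | 1⟩
    ⟨2 | 1 1⟩
    ⟨2 | 1 1 1⟩
    ⟨2 | 1 1 1⟩
    ⟨2 | 1 1 1 2⟩
    ⟨2 | 1 1 1 2⟩
    ⟨3 | 0⟩
    ⟨3 | 1⟩
    ⟨3 | 1⟩
    ⟨4 | 1⟩
    ⟨4 | 1 2⟩
    ⟨4 | 2⟩
    ⟨5 | 1⟩


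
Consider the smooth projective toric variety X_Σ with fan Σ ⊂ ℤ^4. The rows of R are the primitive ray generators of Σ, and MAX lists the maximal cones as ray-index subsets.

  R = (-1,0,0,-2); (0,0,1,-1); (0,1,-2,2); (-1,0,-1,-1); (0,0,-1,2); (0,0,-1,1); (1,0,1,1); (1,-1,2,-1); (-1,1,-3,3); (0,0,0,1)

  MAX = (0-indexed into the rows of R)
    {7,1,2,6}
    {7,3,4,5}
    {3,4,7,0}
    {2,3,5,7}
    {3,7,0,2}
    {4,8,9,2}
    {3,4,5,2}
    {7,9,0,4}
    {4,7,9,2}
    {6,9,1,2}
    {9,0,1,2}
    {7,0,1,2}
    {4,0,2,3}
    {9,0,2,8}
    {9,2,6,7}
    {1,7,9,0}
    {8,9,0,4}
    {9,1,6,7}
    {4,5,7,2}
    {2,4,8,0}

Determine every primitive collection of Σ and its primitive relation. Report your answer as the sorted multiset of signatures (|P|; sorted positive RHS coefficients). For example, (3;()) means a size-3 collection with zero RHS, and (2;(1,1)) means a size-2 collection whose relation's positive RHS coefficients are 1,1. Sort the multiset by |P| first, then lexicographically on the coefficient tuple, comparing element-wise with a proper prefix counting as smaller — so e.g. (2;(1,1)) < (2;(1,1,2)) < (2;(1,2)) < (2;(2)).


The 20 primitive collections of Σ (r=10, n=4):

  P = {1,5}:  v_{1} + v_{5} = 0 ; sig = (2;())
  P = {3,6}:  v_{3} + v_{6} = 0 ; sig = (2;())
  P = {0,5}:  v_{0} + v_{5} = v_{3} ; sig = (2;(1))
  P = {0,6}:  v_{0} + v_{6} = v_{1} ; sig = (2;(1))
  P = {1,3}:  v_{1} + v_{3} = v_{0} ; sig = (2;(1))
  P = {1,4}:  v_{1} + v_{4} = v_{9} ; sig = (2;(1))
  P = {5,9}:  v_{5} + v_{9} = v_{4} ; sig = (2;(1))
  P = {7,8}:  v_{7} + v_{8} = v_{4} ; sig = (2;(1))
  P = {3,9}:  v_{3} + v_{9} = v_{0} + v_{4} ; sig = (2;(1,1))
  P = {5,6}:  v_{5} + v_{6} = v_{2} + v_{7} + v_{9} ; sig = (2;(1,1,1))
  P = {1,8}:  v_{1} + v_{8} = v_{0} + v_{2} + 2·v_{9} ; sig = (2;(1,1,2))
  P = {4,6}:  v_{4} + v_{6} = v_{2} + v_{7} + 2·v_{9} ; sig = (2;(1,1,2))
  P = {5,8}:  v_{5} + v_{8} = v_{0} + v_{2} + 2·v_{4} ; sig = (2;(1,1,2))
  P = {6,8}:  v_{6} + v_{8} = v_{2} + 2·v_{9} ; sig = (2;(1,2))
  P = {3,8}:  v_{3} + v_{8} = 2·v_{0} + v_{2} + 2·v_{4} ; sig = (2;(1,2,2))
  P = {0,2,7,9}:  v_{0} + v_{2} + v_{7} + v_{9} = 0 ; sig = (4;())
  P = {0,2,4,7}:  v_{0} + v_{2} + v_{4} + v_{7} = v_{5} ; sig = (4;(1))
  P = {0,2,4,9}:  v_{0} + v_{2} + v_{4} + v_{9} = v_{8} ; sig = (4;(1))
  P = {1,2,7,9}:  v_{1} + v_{2} + v_{7} + v_{9} = v_{6} ; sig = (4;(1))
  P = {2,3,4,7}:  v_{2} + v_{3} + v_{4} + v_{7} = 2·v_{5} ; sig = (4;(2))

Sorted signature multiset PRS(X):
{ (2;()) ×2,  (2;(1)) ×6,  (2;(1,1)),  (2;(1,1,1)),  (2;(1,1,2)) ×3,  (2;(1,2)),  (2;(1,2,2)),  (4;()),  (4;(1)) ×3,  (4;(2)) }


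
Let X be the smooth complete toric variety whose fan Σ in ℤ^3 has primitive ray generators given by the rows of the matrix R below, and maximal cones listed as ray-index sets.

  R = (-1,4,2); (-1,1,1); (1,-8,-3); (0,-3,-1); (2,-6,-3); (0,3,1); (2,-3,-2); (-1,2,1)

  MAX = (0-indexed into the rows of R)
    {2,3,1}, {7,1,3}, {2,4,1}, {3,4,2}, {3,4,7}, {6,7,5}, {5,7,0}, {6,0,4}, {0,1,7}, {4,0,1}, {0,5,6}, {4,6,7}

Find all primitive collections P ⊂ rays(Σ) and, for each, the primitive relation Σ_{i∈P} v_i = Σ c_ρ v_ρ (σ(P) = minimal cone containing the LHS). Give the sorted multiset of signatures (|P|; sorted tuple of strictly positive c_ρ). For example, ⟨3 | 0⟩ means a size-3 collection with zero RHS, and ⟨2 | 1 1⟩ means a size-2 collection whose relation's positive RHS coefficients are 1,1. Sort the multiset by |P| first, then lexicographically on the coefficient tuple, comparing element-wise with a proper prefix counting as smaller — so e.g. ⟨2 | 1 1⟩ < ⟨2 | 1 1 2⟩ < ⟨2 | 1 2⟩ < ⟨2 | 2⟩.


The 14 primitive collections of Σ (r=8, n=3):

  P={3,5}:  v_{3} + v_{5} = 0 — sig = ⟨2 | 0⟩
  P={0,3}:  v_{0} + v_{3} = v_{1} — sig = ⟨2 | 1⟩
  P={1,5}:  v_{1} + v_{5} = v_{0} — sig = ⟨2 | 1⟩
  P={3,6}:  v_{3} + v_{6} = v_{4} — sig = ⟨2 | 1⟩
  P={4,5}:  v_{4} + v_{5} = v_{6} — sig = ⟨2 | 1⟩
  P={1,6}:  v_{1} + v_{6} = v_{0} + v_{4} — sig = ⟨2 | 1 1⟩
  P={2,5}:  v_{2} + v_{5} = v_{1} + v_{4} — sig = ⟨2 | 1 1⟩
  P={0,2}:  v_{0} + v_{2} = 2·v_{1} + v_{4} — sig = ⟨2 | 1 2⟩
  P={2,6}:  v_{2} + v_{6} = v_{1} + 2·v_{4} — sig = ⟨2 | 1 2⟩
  P={2,7}:  v_{2} + v_{7} = 2·v_{3} — sig = ⟨2 | 2⟩
  P={0,4,7}:  v_{0} + v_{4} + v_{7} = 0 — sig = ⟨3 | 0⟩
  P={0,6,7}:  v_{0} + v_{6} + v_{7} = v_{5} — sig = ⟨3 | 1⟩
  P={1,3,4}:  v_{1} + v_{3} + v_{4} = v_{2} — sig = ⟨3 | 1⟩
  P={1,4,7}:  v_{1} + v_{4} + v_{7} = v_{3} — sig = ⟨3 | 1⟩

Sorted signature multiset PRS(X):
    ⟨2 | 0⟩
    ⟨2 | 1⟩
    ⟨2 | 1⟩
    ⟨2 | 1⟩
    ⟨2 | 1⟩
    ⟨2 | 1 1⟩
    ⟨2 | 1 1⟩
    ⟨2 | 1 2⟩
    ⟨2 | 1 2⟩
    ⟨2 | 2⟩
    ⟨3 | 0⟩
    ⟨3 | 1⟩
    ⟨3 | 1⟩
    ⟨3 | 1⟩
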